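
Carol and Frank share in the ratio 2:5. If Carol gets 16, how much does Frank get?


Find the multiplier:
16 / 2 = 8
Apply to Frank's share:
5 x 8 = 40

40


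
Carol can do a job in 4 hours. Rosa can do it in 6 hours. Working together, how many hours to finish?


Carol's rate: 1/4 of the job per hour
Rosa's rate: 1/6 of the job per hour
Combined rate: 1/4 + 1/6 = 5/12 per hour
Time = 1 / (5/12) = 12/5 = 2.4 hours

2.4 hours


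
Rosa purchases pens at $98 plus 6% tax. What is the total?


Calculate the tax:
6% of $98 = $5.88
Add tax to price:
$98 + $5.88 = $103.88

$103.88


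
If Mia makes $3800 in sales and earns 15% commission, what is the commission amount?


Convert rate to decimal:
15% = 0.15
Multiply by sales:
$3800 x 0.15 = $570

$570


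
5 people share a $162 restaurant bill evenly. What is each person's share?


Total bill: $162
Number of people: 5
Each pays: $162 / 5 = $32.40

$32.40


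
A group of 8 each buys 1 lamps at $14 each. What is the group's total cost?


Cost per person:
1 x $14 = $14
Group total:
8 x $14 = $112

$112


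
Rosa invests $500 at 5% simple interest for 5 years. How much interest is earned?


Use the formula I = P x R x T / 100
P x R x T = 500 x 5 x 5 = 12500
I = 12500 / 100 = $125

$125


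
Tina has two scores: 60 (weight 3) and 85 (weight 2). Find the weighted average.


Weighted sum:
3 x 60 + 2 x 85 = 350
Total weight:
3 + 2 = 5
Weighted average:
350 / 5 = 70

70


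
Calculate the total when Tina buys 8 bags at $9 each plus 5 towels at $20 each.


Cost of bags:
8 x $9 = $72
Cost of towels:
5 x $20 = $100
Add both:
$72 + $100 = $172

$172


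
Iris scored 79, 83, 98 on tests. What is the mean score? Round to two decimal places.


Add the scores:
79 + 83 + 98 = 260
Divide by the number of tests:
260 / 3 = 86.6666... ≈ 86.67

86.67


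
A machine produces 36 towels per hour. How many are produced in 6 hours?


Production rate: 36 towels per hour
Time: 6 hours
Total: 36 x 6 = 216 towels

216 towels


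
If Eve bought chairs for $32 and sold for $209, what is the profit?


Selling price = $209
Cost price = $32
Profit = selling price - cost price:
Profit = $209 - $32 = $177

$177


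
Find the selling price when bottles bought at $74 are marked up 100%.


Calculate the markup amount:
100% of $74 = $74
Add to cost:
$74 + $74 = $148

$148


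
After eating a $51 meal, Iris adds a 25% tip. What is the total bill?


Calculate the tip:
25% of $51 = $12.75
Add tip to meal cost:
$51 + $12.75 = $63.75

$63.75


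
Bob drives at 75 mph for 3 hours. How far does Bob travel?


Use the formula: distance = speed x time
Speed = 75 mph, Time = 3 hours
75 x 3 = 225 miles

225 miles


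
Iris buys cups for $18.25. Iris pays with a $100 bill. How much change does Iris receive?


Start with the amount paid:
$100
Subtract the price:
$100 - $18.25 = $81.75

$81.75


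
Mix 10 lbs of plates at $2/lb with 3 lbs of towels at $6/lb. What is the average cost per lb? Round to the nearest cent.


Cost of plates:
10 x $2 = $20
Cost of towels:
3 x $6 = $18
Total cost: $20 + $18 = $38
Total weight: 13 lbs
Average: $38 / 13 = $2.9230... ≈ $2.92/lb

$2.92/lb


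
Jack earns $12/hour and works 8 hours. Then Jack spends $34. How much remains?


Calculate earnings:
8 x $12 = $96
Subtract spending:
$96 - $34 = $62

$62


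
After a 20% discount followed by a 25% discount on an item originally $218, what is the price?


First discount:
20% of $218 = $43.60
Price after first discount:
$218 - $43.60 = $174.40
Second discount:
25% of $174.40 = $43.60
Final price:
$174.40 - $43.60 = $130.80

$130.80


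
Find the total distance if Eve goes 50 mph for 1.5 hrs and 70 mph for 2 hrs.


Leg 1 distance:
50 x 1.5 = 75 miles
Leg 2 distance:
70 x 2 = 140 miles
Total distance:
75 + 140 = 215 miles

215 miles


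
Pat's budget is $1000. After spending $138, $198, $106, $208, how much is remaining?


Add up expenses:
$138 + $198 + $106 + $208 = $650
Subtract from budget:
$1000 - $650 = $350

$350


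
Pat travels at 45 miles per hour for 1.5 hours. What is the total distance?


Use the formula: distance = speed x time
Speed = 45 mph, Time = 1.5 hours
45 x 1.5 = 67.5 miles

67.5 miles


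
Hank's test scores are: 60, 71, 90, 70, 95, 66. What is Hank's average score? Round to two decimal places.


Add the scores:
60 + 71 + 90 + 70 + 95 + 66 = 452
Divide by the number of tests:
452 / 6 = 75.3333... ≈ 75.33

75.33


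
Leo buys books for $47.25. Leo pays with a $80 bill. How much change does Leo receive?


Start with the amount paid:
$80
Subtract the price:
$80 - $47.25 = $32.75

$32.75


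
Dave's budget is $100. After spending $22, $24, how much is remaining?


Add up expenses:
$22 + $24 = $46
Subtract from budget:
$100 - $46 = $54

$54


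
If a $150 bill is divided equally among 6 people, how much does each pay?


Total bill: $150
Number of people: 6
Each pays: $150 / 6 = $25

$25


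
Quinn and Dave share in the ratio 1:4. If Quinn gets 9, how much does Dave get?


Find the multiplier:
9 / 1 = 9
Apply to Dave's share:
4 x 9 = 36

36


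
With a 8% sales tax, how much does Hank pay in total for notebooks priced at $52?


Calculate the tax:
8% of $52 = $4.16
Add tax to price:
$52 + $4.16 = $56.16

$56.16


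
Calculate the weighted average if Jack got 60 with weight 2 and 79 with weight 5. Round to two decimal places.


Weighted sum:
2 x 60 + 5 x 79 = 515
Total weight:
2 + 5 = 7
Weighted average:
515 / 7 = 73.5714... ≈ 73.57

73.57


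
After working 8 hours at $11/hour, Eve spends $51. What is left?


Calculate earnings:
8 x $11 = $88
Subtract spending:
$88 - $51 = $37

$37


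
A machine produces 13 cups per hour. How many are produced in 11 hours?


Production rate: 13 cups per hour
Time: 11 hours
Total: 13 x 11 = 143 cups

143 cups


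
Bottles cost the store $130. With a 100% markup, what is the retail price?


Calculate the markup amount:
100% of $130 = $130
Add to cost:
$130 + $130 = $260

$260


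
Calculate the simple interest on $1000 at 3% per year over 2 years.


Use the formula I = P x R x T / 100
P x R x T = 1000 x 3 x 2 = 6000
I = 6000 / 100 = $60

$60


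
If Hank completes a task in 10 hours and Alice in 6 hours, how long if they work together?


Hank's rate: 1/10 of the job per hour
Alice's rate: 1/6 of the job per hour
Combined rate: 1/10 + 1/6 = 4/15 per hour
Time = 1 / (4/15) = 15/4 = 3.75 hours

3.75 hours


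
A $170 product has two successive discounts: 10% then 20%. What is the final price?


First discount:
10% of $170 = $17
Price after first discount:
$170 - $17 = $153
Second discount:
20% of $153 = $30.60
Final price:
$153 - $30.60 = $122.40

$122.40


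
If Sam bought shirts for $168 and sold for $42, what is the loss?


Selling price = $42
Cost price = $168
Loss = cost price - selling price:
Loss = $168 - $42 = $126

$126


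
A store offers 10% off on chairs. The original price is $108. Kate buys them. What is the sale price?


Calculate the discount amount:
10% of $108 = $10.80
Subtract from original:
$108 - $10.80 = $97.20

$97.20


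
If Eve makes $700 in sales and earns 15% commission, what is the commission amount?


Convert rate to decimal:
15% = 0.15
Multiply by sales:
$700 x 0.15 = $105

$105


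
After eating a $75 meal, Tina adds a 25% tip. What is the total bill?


Calculate the tip:
25% of $75 = $18.75
Add tip to meal cost:
$75 + $18.75 = $93.75

$93.75


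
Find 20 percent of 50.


Convert percentage to decimal:
20% = 0.2
Multiply:
50 x 0.2 = 10

10


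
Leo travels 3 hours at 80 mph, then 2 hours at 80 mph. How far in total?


Leg 1 distance:
80 x 3 = 240 miles
Leg 2 distance:
80 x 2 = 160 miles
Total distance:
240 + 160 = 400 miles

400 miles


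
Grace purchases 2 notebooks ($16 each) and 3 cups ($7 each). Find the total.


Cost of notebooks:
2 x $16 = $32
Cost of cups:
3 x $7 = $21
Add both:
$32 + $21 = $53

$53


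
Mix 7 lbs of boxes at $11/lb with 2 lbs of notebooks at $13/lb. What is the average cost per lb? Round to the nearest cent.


Cost of boxes:
7 x $11 = $77
Cost of notebooks:
2 x $13 = $26
Total cost: $77 + $26 = $103
Total weight: 9 lbs
Average: $103 / 9 = $11.4444... ≈ $11.44/lb

$11.44/lb


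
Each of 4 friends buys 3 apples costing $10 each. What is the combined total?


Cost per person:
3 x $10 = $30
Group total:
4 x $30 = $120

$120


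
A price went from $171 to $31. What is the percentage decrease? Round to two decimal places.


Find the absolute change:
|31 - 171| = 140
Divide by original and multiply by 100:
140 / 171 x 100 = 81.8713...% ≈ 81.87%

81.87%


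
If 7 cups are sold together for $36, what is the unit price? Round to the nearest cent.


Total cost: $36
Number of items: 7
Unit price: $36 / 7 = $5.1428... ≈ $5.14

$5.14


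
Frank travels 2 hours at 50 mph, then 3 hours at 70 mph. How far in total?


Leg 1 distance:
50 x 2 = 100 miles
Leg 2 distance:
70 x 3 = 210 miles
Total distance:
100 + 210 = 310 miles

310 miles


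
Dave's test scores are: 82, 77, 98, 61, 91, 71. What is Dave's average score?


Add the scores:
82 + 77 + 98 + 61 + 91 + 71 = 480
Divide by the number of tests:
480 / 6 = 80

80


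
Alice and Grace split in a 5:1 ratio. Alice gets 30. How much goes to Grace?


Find the multiplier:
30 / 5 = 6
Apply to Grace's share:
1 x 6 = 6

6


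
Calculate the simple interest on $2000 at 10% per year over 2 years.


Use the formula I = P x R x T / 100
P x R x T = 2000 x 10 x 2 = 40000
I = 40000 / 100 = $400

$400


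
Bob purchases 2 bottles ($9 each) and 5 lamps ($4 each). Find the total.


Cost of bottles:
2 x $9 = $18
Cost of lamps:
5 x $4 = $20
Add both:
$18 + $20 = $38

$38


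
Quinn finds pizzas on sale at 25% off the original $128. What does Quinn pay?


Calculate the discount amount:
25% of $128 = $32
Subtract from original:
$128 - $32 = $96

$96


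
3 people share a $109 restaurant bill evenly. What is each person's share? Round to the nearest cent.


Total bill: $109
Number of people: 3
Each pays: $109 / 3 = $36.3333... ≈ $36.33

$36.33


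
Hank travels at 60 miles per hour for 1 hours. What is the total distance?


Use the formula: distance = speed x time
Speed = 60 mph, Time = 1 hours
60 x 1 = 60 miles

60 miles


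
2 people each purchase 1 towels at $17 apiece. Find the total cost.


Cost per person:
1 x $17 = $17
Group total:
2 x $17 = $34

$34


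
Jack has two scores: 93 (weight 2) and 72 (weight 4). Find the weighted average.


Weighted sum:
2 x 93 + 4 x 72 = 474
Total weight:
2 + 4 = 6
Weighted average:
474 / 6 = 79

79


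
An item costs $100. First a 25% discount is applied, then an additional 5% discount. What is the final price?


First discount:
25% of $100 = $25
Price after first discount:
$100 - $25 = $75
Second discount:
5% of $75 = $3.75
Final price:
$75 - $3.75 = $71.25

$71.25


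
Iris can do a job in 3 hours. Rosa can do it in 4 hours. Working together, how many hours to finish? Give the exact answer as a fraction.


Iris's rate: 1/3 of the job per hour
Rosa's rate: 1/4 of the job per hour
Combined rate: 1/3 + 1/4 = 7/12 per hour
Time = 1 / (7/12) = 12/7 hours (≈ 1.71 hours)

12/7 hours


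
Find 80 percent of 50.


Convert percentage to decimal:
80% = 0.8
Multiply:
50 x 0.8 = 40

40


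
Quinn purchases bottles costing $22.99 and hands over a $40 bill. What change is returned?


Start with the amount paid:
$40
Subtract the price:
$40 - $22.99 = $17.01

$17.01


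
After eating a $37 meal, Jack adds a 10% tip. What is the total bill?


Calculate the tip:
10% of $37 = $3.70
Add tip to meal cost:
$37 + $3.70 = $40.70

$40.70


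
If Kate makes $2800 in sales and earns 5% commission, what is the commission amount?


Convert rate to decimal:
5% = 0.05
Multiply by sales:
$2800 x 0.05 = $140

$140


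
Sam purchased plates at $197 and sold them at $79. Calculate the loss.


Selling price = $79
Cost price = $197
Loss = cost price - selling price:
Loss = $197 - $79 = $118

$118


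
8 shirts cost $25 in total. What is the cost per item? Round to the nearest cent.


Total cost: $25
Number of items: 8
Unit price: $25 / 8 = $3.125 ≈ $3.13

$3.13


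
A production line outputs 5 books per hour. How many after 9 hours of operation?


Production rate: 5 books per hour
Time: 9 hours
Total: 5 x 9 = 45 books

45 books


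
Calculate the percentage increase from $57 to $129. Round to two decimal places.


Find the absolute change:
|129 - 57| = 72
Divide by original and multiply by 100:
72 / 57 x 100 = 126.3157...% ≈ 126.32%

126.32%


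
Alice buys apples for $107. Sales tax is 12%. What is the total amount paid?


Calculate the tax:
12% of $107 = $12.84
Add tax to price:
$107 + $12.84 = $119.84

$119.84


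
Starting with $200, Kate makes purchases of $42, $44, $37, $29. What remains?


Add up expenses:
$42 + $44 + $37 + $29 = $152
Subtract from budget:
$200 - $152 = $48

$48


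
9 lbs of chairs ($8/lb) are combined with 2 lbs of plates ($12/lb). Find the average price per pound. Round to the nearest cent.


Cost of chairs:
9 x $8 = $72
Cost of plates:
2 x $12 = $24
Total cost: $72 + $24 = $96
Total weight: 11 lbs
Average: $96 / 11 = $8.7272... ≈ $8.73/lb

$8.73/lb


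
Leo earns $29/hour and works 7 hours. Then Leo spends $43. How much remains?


Calculate earnings:
7 x $29 = $203
Subtract spending:
$203 - $43 = $160

$160


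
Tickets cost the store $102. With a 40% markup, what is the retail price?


Calculate the markup amount:
40% of $102 = $40.80
Add to cost:
$102 + $40.80 = $142.80

$142.80


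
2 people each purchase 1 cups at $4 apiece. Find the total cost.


Cost per person:
1 x $4 = $4
Group total:
2 x $4 = $8

$8


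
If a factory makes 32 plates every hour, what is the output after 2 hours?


Production rate: 32 plates per hour
Time: 2 hours
Total: 32 x 2 = 64 plates

64 plates


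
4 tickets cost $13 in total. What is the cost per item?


Total cost: $13
Number of items: 4
Unit price: $13 / 4 = $3.25

$3.25


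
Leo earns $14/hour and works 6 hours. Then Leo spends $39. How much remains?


Calculate earnings:
6 x $14 = $84
Subtract spending:
$84 - $39 = $45

$45


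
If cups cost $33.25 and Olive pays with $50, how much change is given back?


Start with the amount paid:
$50
Subtract the price:
$50 - $33.25 = $16.75

$16.75


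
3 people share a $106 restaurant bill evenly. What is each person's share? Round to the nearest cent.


Total bill: $106
Number of people: 3
Each pays: $106 / 3 = $35.3333... ≈ $35.33

$35.33


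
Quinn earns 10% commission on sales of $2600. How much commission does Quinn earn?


Convert rate to decimal:
10% = 0.1
Multiply by sales:
$2600 x 0.1 = $260

$260


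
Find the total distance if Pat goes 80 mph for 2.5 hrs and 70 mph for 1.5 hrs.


Leg 1 distance:
80 x 2.5 = 200 miles
Leg 2 distance:
70 x 1.5 = 105 miles
Total distance:
200 + 105 = 305 miles

305 miles


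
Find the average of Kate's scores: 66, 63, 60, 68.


Add the scores:
66 + 63 + 60 + 68 = 257
Divide by the number of tests:
257 / 4 = 64.25

64.25


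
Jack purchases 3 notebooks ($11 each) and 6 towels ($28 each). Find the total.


Cost of notebooks:
3 x $11 = $33
Cost of towels:
6 x $28 = $168
Add both:
$33 + $168 = $201

$201


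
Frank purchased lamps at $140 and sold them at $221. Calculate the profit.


Selling price = $221
Cost price = $140
Profit = selling price - cost price:
Profit = $221 - $140 = $81

$81


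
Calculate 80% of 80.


Convert percentage to decimal:
80% = 0.8
Multiply:
80 x 0.8 = 64

64


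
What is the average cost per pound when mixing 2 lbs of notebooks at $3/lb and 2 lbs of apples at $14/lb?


Cost of notebooks:
2 x $3 = $6
Cost of apples:
2 x $14 = $28
Total cost: $6 + $28 = $34
Total weight: 4 lbs
Average: $34 / 4 = $8.50/lb

$8.50/lb


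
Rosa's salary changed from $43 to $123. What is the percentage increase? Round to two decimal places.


Find the absolute change:
|123 - 43| = 80
Divide by original and multiply by 100:
80 / 43 x 100 = 186.0465...% ≈ 186.05%

186.05%


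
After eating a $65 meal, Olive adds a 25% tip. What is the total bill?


Calculate the tip:
25% of $65 = $16.25
Add tip to meal cost:
$65 + $16.25 = $81.25

$81.25


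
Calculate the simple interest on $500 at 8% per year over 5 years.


Use the formula I = P x R x T / 100
P x R x T = 500 x 8 x 5 = 20000
I = 20000 / 100 = $200

$200


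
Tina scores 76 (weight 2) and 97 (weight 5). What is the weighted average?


Weighted sum:
2 x 76 + 5 x 97 = 637
Total weight:
2 + 5 = 7
Weighted average:
637 / 7 = 91

91


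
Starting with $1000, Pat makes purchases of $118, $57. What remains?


Add up expenses:
$118 + $57 = $175
Subtract from budget:
$1000 - $175 = $825

$825


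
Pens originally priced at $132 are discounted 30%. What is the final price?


Calculate the discount amount:
30% of $132 = $39.60
Subtract from original:
$132 - $39.60 = $92.40

$92.40


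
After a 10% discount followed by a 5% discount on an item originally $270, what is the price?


First discount:
10% of $270 = $27
Price after first discount:
$270 - $27 = $243
Second discount:
5% of $243 = $12.15
Final price:
$243 - $12.15 = $230.85

$230.85


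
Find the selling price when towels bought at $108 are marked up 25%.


Calculate the markup amount:
25% of $108 = $27
Add to cost:
$108 + $27 = $135

$135


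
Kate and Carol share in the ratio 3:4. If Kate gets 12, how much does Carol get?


Find the multiplier:
12 / 3 = 4
Apply to Carol's share:
4 x 4 = 16

16


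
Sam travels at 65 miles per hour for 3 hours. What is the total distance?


Use the formula: distance = speed x time
Speed = 65 mph, Time = 3 hours
65 x 3 = 195 miles

195 miles


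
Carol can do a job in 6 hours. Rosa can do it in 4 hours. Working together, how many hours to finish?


Carol's rate: 1/6 of the job per hour
Rosa's rate: 1/4 of the job per hour
Combined rate: 1/6 + 1/4 = 5/12 per hour
Time = 1 / (5/12) = 12/5 = 2.4 hours

2.4 hours


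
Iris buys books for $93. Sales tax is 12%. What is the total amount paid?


Calculate the tax:
12% of $93 = $11.16
Add tax to price:
$93 + $11.16 = $104.16

$104.16


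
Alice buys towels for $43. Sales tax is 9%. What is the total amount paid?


Calculate the tax:
9% of $43 = $3.87
Add tax to price:
$43 + $3.87 = $46.87

$46.87


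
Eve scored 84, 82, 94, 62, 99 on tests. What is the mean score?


Add the scores:
84 + 82 + 94 + 62 + 99 = 421
Divide by the number of tests:
421 / 5 = 84.2

84.2


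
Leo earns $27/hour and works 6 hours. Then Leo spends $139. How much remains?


Calculate earnings:
6 x $27 = $162
Subtract spending:
$162 - $139 = $23

$23


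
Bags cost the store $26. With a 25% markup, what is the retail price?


Calculate the markup amount:
25% of $26 = $6.50
Add to cost:
$26 + $6.50 = $32.50

$32.50


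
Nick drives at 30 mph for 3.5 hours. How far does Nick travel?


Use the formula: distance = speed x time
Speed = 30 mph, Time = 3.5 hours
30 x 3.5 = 105 miles

105 miles


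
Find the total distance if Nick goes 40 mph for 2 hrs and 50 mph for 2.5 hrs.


Leg 1 distance:
40 x 2 = 80 miles
Leg 2 distance:
50 x 2.5 = 125 miles
Total distance:
80 + 125 = 205 miles

205 miles


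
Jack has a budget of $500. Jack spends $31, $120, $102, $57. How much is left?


Add up expenses:
$31 + $120 + $102 + $57 = $310
Subtract from budget:
$500 - $310 = $190

$190


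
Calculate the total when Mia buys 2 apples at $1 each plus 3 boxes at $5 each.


Cost of apples:
2 x $1 = $2
Cost of boxes:
3 x $5 = $15
Add both:
$2 + $15 = $17

$17


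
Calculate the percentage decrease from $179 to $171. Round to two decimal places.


Find the absolute change:
|171 - 179| = 8
Divide by original and multiply by 100:
8 / 179 x 100 = 4.4692...% ≈ 4.47%

4.47%


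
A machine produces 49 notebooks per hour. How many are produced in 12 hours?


Production rate: 49 notebooks per hour
Time: 12 hours
Total: 49 x 12 = 588 notebooks

588 notebooks


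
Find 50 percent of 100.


Convert percentage to decimal:
50% = 0.5
Multiply:
100 x 0.5 = 50

50


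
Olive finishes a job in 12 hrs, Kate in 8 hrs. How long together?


Olive's rate: 1/12 of the job per hour
Kate's rate: 1/8 of the job per hour
Combined rate: 1/12 + 1/8 = 5/24 per hour
Time = 1 / (5/24) = 24/5 = 4.8 hours

4.8 hours


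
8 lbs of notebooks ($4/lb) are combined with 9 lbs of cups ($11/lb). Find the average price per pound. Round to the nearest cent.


Cost of notebooks:
8 x $4 = $32
Cost of cups:
9 x $11 = $99
Total cost: $32 + $99 = $131
Total weight: 17 lbs
Average: $131 / 17 = $7.7058... ≈ $7.71/lb

$7.71/lb


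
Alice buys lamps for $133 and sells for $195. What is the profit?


Selling price = $195
Cost price = $133
Profit = selling price - cost price:
Profit = $195 - $133 = $62

$62


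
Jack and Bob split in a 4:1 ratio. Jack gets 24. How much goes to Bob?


Find the multiplier:
24 / 4 = 6
Apply to Bob's share:
1 x 6 = 6

6


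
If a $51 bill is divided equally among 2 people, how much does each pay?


Total bill: $51
Number of people: 2
Each pays: $51 / 2 = $25.50

$25.50


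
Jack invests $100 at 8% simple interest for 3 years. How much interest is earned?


Use the formula I = P x R x T / 100
P x R x T = 100 x 8 x 3 = 2400
I = 2400 / 100 = $24

$24


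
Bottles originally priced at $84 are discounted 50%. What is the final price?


Calculate the discount amount:
50% of $84 = $42
Subtract from original:
$84 - $42 = $42

$42


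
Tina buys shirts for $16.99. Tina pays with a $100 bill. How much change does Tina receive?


Start with the amount paid:
$100
Subtract the price:
$100 - $16.99 = $83.01

$83.01


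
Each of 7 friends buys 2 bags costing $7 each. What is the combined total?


Cost per person:
2 x $7 = $14
Group total:
7 x $14 = $98

$98


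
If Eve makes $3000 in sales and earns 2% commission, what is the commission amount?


Convert rate to decimal:
2% = 0.02
Multiply by sales:
$3000 x 0.02 = $60

$60


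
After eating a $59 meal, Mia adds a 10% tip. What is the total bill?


Calculate the tip:
10% of $59 = $5.90
Add tip to meal cost:
$59 + $5.90 = $64.90

$64.90


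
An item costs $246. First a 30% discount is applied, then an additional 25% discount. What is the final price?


First discount:
30% of $246 = $73.80
Price after first discount:
$246 - $73.80 = $172.20
Second discount:
25% of $172.20 = $43.05
Final price:
$172.20 - $43.05 = $129.15

$129.15


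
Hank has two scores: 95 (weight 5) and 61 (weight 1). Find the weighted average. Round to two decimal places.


Weighted sum:
5 x 95 + 1 x 61 = 536
Total weight:
5 + 1 = 6
Weighted average:
536 / 6 = 89.3333... ≈ 89.33

89.33


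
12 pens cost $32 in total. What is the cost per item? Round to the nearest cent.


Total cost: $32
Number of items: 12
Unit price: $32 / 12 = $2.6666... ≈ $2.67

$2.67


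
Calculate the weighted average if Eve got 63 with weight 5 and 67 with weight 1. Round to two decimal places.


Weighted sum:
5 x 63 + 1 x 67 = 382
Total weight:
5 + 1 = 6
Weighted average:
382 / 6 = 63.6666... ≈ 63.67

63.67


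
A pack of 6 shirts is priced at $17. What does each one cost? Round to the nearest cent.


Total cost: $17
Number of items: 6
Unit price: $17 / 6 = $2.8333... ≈ $2.83

$2.83


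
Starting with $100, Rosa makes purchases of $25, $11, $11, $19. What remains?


Add up expenses:
$25 + $11 + $11 + $19 = $66
Subtract from budget:
$100 - $66 = $34

$34


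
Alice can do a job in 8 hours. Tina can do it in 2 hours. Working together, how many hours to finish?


Alice's rate: 1/8 of the job per hour
Tina's rate: 1/2 of the job per hour
Combined rate: 1/8 + 1/2 = 5/8 per hour
Time = 1 / (5/8) = 8/5 = 1.6 hours

1.6 hours


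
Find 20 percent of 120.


Convert percentage to decimal:
20% = 0.2
Multiply:
120 x 0.2 = 24

24


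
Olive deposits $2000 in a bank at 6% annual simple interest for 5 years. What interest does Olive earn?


Use the formula I = P x R x T / 100
P x R x T = 2000 x 6 x 5 = 60000
I = 60000 / 100 = $600

$600


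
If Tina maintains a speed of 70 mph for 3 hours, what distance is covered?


Use the formula: distance = speed x time
Speed = 70 mph, Time = 3 hours
70 x 3 = 210 miles

210 miles


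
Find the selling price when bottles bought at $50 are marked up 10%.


Calculate the markup amount:
10% of $50 = $5
Add to cost:
$50 + $5 = $55

$55


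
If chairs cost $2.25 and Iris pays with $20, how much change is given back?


Start with the amount paid:
$20
Subtract the price:
$20 - $2.25 = $17.75

$17.75


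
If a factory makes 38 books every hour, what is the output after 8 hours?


Production rate: 38 books per hour
Time: 8 hours
Total: 38 x 8 = 304 books

304 books


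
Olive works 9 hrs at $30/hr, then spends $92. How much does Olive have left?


Calculate earnings:
9 x $30 = $270
Subtract spending:
$270 - $92 = $178

$178


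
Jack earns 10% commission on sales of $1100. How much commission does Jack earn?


Convert rate to decimal:
10% = 0.1
Multiply by sales:
$1100 x 0.1 = $110

$110


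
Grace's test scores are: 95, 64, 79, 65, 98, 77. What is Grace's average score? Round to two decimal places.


Add the scores:
95 + 64 + 79 + 65 + 98 + 77 = 478
Divide by the number of tests:
478 / 6 = 79.6666... ≈ 79.67

79.67


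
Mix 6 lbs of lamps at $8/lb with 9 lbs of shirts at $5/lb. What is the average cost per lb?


Cost of lamps:
6 x $8 = $48
Cost of shirts:
9 x $5 = $45
Total cost: $48 + $45 = $93
Total weight: 15 lbs
Average: $93 / 15 = $6.20/lb

$6.20/lb


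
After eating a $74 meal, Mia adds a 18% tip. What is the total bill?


Calculate the tip:
18% of $74 = $13.32
Add tip to meal cost:
$74 + $13.32 = $87.32

$87.32


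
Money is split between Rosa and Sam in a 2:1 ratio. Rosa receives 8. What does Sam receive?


Find the multiplier:
8 / 2 = 4
Apply to Sam's share:
1 x 4 = 4

4


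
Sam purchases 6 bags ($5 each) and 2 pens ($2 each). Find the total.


Cost of bags:
6 x $5 = $30
Cost of pens:
2 x $2 = $4
Add both:
$30 + $4 = $34

$34


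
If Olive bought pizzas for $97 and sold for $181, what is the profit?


Selling price = $181
Cost price = $97
Profit = selling price - cost price:
Profit = $181 - $97 = $84

$84


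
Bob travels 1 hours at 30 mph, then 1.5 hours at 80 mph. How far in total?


Leg 1 distance:
30 x 1 = 30 miles
Leg 2 distance:
80 x 1.5 = 120 miles
Total distance:
30 + 120 = 150 miles

150 miles


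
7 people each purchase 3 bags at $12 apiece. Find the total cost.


Cost per person:
3 x $12 = $36
Group total:
7 x $36 = $252

$252


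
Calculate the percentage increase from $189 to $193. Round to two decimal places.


Find the absolute change:
|193 - 189| = 4
Divide by original and multiply by 100:
4 / 189 x 100 = 2.1164...% ≈ 2.12%

2.12%


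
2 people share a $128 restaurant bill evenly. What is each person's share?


Total bill: $128
Number of people: 2
Each pays: $128 / 2 = $64

$64


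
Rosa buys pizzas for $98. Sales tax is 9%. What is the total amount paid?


Calculate the tax:
9% of $98 = $8.82
Add tax to price:
$98 + $8.82 = $106.82

$106.82


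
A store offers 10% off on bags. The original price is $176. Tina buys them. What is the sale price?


Calculate the discount amount:
10% of $176 = $17.60
Subtract from original:
$176 - $17.60 = $158.40

$158.40


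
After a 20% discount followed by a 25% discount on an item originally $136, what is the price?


First discount:
20% of $136 = $27.20
Price after first discount:
$136 - $27.20 = $108.80
Second discount:
25% of $108.80 = $27.20
Final price:
$108.80 - $27.20 = $81.60

$81.60


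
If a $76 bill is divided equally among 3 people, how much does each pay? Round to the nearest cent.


Total bill: $76
Number of people: 3
Each pays: $76 / 3 = $25.3333... ≈ $25.33

$25.33


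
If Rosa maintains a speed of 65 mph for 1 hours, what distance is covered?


Use the formula: distance = speed x time
Speed = 65 mph, Time = 1 hours
65 x 1 = 65 miles

65 miles


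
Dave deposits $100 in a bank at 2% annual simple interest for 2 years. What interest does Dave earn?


Use the formula I = P x R x T / 100
P x R x T = 100 x 2 x 2 = 400
I = 400 / 100 = $4

$4


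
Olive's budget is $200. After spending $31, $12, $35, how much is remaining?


Add up expenses:
$31 + $12 + $35 = $78
Subtract from budget:
$200 - $78 = $122

$122


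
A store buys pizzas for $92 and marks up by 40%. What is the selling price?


Calculate the markup amount:
40% of $92 = $36.80
Add to cost:
$92 + $36.80 = $128.80

$128.80


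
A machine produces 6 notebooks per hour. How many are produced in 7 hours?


Production rate: 6 notebooks per hour
Time: 7 hours
Total: 6 x 7 = 42 notebooks

42 notebooks


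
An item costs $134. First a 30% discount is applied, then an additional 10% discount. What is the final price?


First discount:
30% of $134 = $40.20
Price after first discount:
$134 - $40.20 = $93.80
Second discount:
10% of $93.80 = $9.38
Final price:
$93.80 - $9.38 = $84.42

$84.42


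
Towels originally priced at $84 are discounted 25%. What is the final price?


Calculate the discount amount:
25% of $84 = $21
Subtract from original:
$84 - $21 = $63

$63


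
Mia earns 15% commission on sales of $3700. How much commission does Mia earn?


Convert rate to decimal:
15% = 0.15
Multiply by sales:
$3700 x 0.15 = $555

$555


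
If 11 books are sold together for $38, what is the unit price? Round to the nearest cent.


Total cost: $38
Number of items: 11
Unit price: $38 / 11 = $3.4545... ≈ $3.45

$3.45


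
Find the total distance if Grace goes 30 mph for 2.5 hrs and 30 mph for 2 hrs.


Leg 1 distance:
30 x 2.5 = 75 miles
Leg 2 distance:
30 x 2 = 60 miles
Total distance:
75 + 60 = 135 miles

135 miles


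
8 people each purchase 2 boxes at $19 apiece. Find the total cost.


Cost per person:
2 x $19 = $38
Group total:
8 x $38 = $304

$304


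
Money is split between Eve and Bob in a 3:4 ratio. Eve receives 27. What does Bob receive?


Find the multiplier:
27 / 3 = 9
Apply to Bob's share:
4 x 9 = 36

36


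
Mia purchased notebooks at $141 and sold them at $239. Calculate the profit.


Selling price = $239
Cost price = $141
Profit = selling price - cost price:
Profit = $239 - $141 = $98

$98


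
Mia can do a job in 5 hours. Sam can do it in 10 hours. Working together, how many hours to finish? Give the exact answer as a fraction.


Mia's rate: 1/5 of the job per hour
Sam's rate: 1/10 of the job per hour
Combined rate: 1/5 + 1/10 = 3/10 per hour
Time = 1 / (3/10) = 10/3 hours (≈ 3.33 hours)

10/3 hours


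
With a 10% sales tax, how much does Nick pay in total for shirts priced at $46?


Calculate the tax:
10% of $46 = $4.60
Add tax to price:
$46 + $4.60 = $50.60

$50.60


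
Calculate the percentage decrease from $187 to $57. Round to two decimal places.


Find the absolute change:
|57 - 187| = 130
Divide by original and multiply by 100:
130 / 187 x 100 = 69.5187...% ≈ 69.52%

69.52%


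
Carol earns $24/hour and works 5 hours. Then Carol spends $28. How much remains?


Calculate earnings:
5 x $24 = $120
Subtract spending:
$120 - $28 = $92

$92


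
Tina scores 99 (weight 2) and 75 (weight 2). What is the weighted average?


Weighted sum:
2 x 99 + 2 x 75 = 348
Total weight:
2 + 2 = 4
Weighted average:
348 / 4 = 87

87


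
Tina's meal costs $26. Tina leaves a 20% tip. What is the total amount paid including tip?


Calculate the tip:
20% of $26 = $5.20
Add tip to meal cost:
$26 + $5.20 = $31.20

$31.20


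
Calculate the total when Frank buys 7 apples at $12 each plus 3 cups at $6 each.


Cost of apples:
7 x $12 = $84
Cost of cups:
3 x $6 = $18
Add both:
$84 + $18 = $102

$102


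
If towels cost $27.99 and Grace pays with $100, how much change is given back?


Start with the amount paid:
$100
Subtract the price:
$100 - $27.99 = $72.01

$72.01


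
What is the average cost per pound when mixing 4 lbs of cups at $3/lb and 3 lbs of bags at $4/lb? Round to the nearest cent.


Cost of cups:
4 x $3 = $12
Cost of bags:
3 x $4 = $12
Total cost: $12 + $12 = $24
Total weight: 7 lbs
Average: $24 / 7 = $3.4285... ≈ $3.43/lb

$3.43/lb


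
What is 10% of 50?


Convert percentage to decimal:
10% = 0.1
Multiply:
50 x 0.1 = 5

5


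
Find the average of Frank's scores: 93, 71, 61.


Add the scores:
93 + 71 + 61 = 225
Divide by the number of tests:
225 / 3 = 75

75


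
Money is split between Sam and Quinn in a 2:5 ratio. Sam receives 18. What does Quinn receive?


Find the multiplier:
18 / 2 = 9
Apply to Quinn's share:
5 x 9 = 45

45


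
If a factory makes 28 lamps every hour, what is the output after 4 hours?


Production rate: 28 lamps per hour
Time: 4 hours
Total: 28 x 4 = 112 lamps

112 lamps


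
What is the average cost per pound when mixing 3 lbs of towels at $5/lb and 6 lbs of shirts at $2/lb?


Cost of towels:
3 x $5 = $15
Cost of shirts:
6 x $2 = $12
Total cost: $15 + $12 = $27
Total weight: 9 lbs
Average: $27 / 9 = $3/lb

$3/lb


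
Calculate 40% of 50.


Convert percentage to decimal:
40% = 0.4
Multiply:
50 x 0.4 = 20

20


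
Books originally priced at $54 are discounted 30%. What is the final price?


Calculate the discount amount:
30% of $54 = $16.20
Subtract from original:
$54 - $16.20 = $37.80

$37.80


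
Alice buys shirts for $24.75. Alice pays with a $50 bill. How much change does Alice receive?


Start with the amount paid:
$50
Subtract the price:
$50 - $24.75 = $25.25

$25.25


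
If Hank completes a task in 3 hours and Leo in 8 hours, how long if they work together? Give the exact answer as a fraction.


Hank's rate: 1/3 of the job per hour
Leo's rate: 1/8 of the job per hour
Combined rate: 1/3 + 1/8 = 11/24 per hour
Time = 1 / (11/24) = 24/11 hours (≈ 2.18 hours)

24/11 hours


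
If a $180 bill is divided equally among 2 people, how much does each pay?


Total bill: $180
Number of people: 2
Each pays: $180 / 2 = $90

$90


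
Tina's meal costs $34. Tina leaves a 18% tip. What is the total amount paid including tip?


Calculate the tip:
18% of $34 = $6.12
Add tip to meal cost:
$34 + $6.12 = $40.12

$40.12


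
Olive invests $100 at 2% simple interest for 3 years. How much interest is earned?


Use the formula I = P x R x T / 100
P x R x T = 100 x 2 x 3 = 600
I = 600 / 100 = $6

$6


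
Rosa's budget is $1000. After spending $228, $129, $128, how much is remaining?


Add up expenses:
$228 + $129 + $128 = $485
Subtract from budget:
$1000 - $485 = $515

$515


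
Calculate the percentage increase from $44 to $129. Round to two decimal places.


Find the absolute change:
|129 - 44| = 85
Divide by original and multiply by 100:
85 / 44 x 100 = 193.1818...% ≈ 193.18%

193.18%


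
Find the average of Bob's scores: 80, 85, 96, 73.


Add the scores:
80 + 85 + 96 + 73 = 334
Divide by the number of tests:
334 / 4 = 83.5

83.5


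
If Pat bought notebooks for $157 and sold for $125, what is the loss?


Selling price = $125
Cost price = $157
Loss = cost price - selling price:
Loss = $157 - $125 = $32

$32


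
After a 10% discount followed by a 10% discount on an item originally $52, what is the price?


First discount:
10% of $52 = $5.20
Price after first discount:
$52 - $5.20 = $46.80
Second discount:
10% of $46.80 = $4.68
Final price:
$46.80 - $4.68 = $42.12

$42.12


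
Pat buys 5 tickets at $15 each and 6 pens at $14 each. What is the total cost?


Cost of tickets:
5 x $15 = $75
Cost of pens:
6 x $14 = $84
Add both:
$75 + $84 = $159

$159


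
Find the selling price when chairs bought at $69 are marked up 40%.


Calculate the markup amount:
40% of $69 = $27.60
Add to cost:
$69 + $27.60 = $96.60

$96.60


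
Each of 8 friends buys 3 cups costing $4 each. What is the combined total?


Cost per person:
3 x $4 = $12
Group total:
8 x $12 = $96

$96


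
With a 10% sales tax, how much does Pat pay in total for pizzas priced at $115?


Calculate the tax:
10% of $115 = $11.50
Add tax to price:
$115 + $11.50 = $126.50

$126.50


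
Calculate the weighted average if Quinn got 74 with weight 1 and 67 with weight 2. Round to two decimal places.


Weighted sum:
1 x 74 + 2 x 67 = 208
Total weight:
1 + 2 = 3
Weighted average:
208 / 3 = 69.3333... ≈ 69.33

69.33


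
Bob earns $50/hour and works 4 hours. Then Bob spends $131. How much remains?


Calculate earnings:
4 x $50 = $200
Subtract spending:
$200 - $131 = $69

$69


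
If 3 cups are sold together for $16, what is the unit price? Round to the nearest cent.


Total cost: $16
Number of items: 3
Unit price: $16 / 3 = $5.3333... ≈ $5.33

$5.33


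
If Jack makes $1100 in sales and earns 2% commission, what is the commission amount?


Convert rate to decimal:
2% = 0.02
Multiply by sales:
$1100 x 0.02 = $22

$22


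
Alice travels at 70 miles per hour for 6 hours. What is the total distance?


Use the formula: distance = speed x time
Speed = 70 mph, Time = 6 hours
70 x 6 = 420 miles

420 miles


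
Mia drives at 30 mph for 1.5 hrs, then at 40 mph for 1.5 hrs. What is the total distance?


Leg 1 distance:
30 x 1.5 = 45 miles
Leg 2 distance:
40 x 1.5 = 60 miles
Total distance:
45 + 60 = 105 miles

105 miles


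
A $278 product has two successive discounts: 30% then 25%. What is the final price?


First discount:
30% of $278 = $83.40
Price after first discount:
$278 - $83.40 = $194.60
Second discount:
25% of $194.60 = $48.65
Final price:
$194.60 - $48.65 = $145.95

$145.95


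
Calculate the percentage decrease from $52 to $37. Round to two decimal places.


Find the absolute change:
|37 - 52| = 15
Divide by original and multiply by 100:
15 / 52 x 100 = 28.8461...% ≈ 28.85%

28.85%


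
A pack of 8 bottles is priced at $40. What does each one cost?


Total cost: $40
Number of items: 8
Unit price: $40 / 8 = $5

$5


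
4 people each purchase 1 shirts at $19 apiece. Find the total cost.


Cost per person:
1 x $19 = $19
Group total:
4 x $19 = $76

$76


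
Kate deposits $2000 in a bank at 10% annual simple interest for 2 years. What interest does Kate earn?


Use the formula I = P x R x T / 100
P x R x T = 2000 x 10 x 2 = 40000
I = 40000 / 100 = $400

$400


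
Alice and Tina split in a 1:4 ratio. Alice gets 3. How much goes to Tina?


Find the multiplier:
3 / 1 = 3
Apply to Tina's share:
4 x 3 = 12

12


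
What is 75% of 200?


Convert percentage to decimal:
75% = 0.75
Multiply:
200 x 0.75 = 150

150


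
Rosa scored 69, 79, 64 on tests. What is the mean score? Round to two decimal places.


Add the scores:
69 + 79 + 64 = 212
Divide by the number of tests:
212 / 3 = 70.6666... ≈ 70.67

70.67


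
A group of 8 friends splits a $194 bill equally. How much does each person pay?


Total bill: $194
Number of people: 8
Each pays: $194 / 8 = $24.25

$24.25


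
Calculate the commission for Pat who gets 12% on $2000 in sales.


Convert rate to decimal:
12% = 0.12
Multiply by sales:
$2000 x 0.12 = $240

$240
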